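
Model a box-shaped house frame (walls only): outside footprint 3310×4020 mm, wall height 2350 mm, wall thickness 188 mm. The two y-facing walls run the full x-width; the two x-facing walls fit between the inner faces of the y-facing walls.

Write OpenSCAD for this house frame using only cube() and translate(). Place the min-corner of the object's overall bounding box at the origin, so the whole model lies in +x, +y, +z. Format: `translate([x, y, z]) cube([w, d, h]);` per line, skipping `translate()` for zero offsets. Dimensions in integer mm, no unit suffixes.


cube([3310, 188, 2350]);
translate([0, 3832, 0]) cube([3310, 188, 2350]);
translate([0, 188, 0]) cube([188, 3644, 2350]);
translate([3122, 188, 0]) cube([188, 3644, 2350]);


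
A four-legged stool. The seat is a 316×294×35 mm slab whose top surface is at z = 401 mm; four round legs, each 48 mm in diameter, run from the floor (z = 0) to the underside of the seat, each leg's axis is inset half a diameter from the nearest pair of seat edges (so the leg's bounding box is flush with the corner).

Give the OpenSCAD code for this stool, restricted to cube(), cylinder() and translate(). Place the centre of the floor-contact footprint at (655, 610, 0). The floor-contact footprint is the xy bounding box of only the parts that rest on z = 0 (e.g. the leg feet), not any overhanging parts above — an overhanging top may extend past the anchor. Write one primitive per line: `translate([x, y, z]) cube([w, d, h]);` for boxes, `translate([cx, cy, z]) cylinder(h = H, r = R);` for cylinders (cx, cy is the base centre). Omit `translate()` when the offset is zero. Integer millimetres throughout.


// leg_h = 401 - 35 = 366
translate([497, 463, 366]) cube([316, 294, 35]);
translate([521, 487, 0]) cylinder(h = 366, r = 24);
translate([789, 487, 0]) cylinder(h = 366, r = 24);
translate([521, 733, 0]) cylinder(h = 366, r = 24);
translate([789, 733, 0]) cylinder(h = 366, r = 24);


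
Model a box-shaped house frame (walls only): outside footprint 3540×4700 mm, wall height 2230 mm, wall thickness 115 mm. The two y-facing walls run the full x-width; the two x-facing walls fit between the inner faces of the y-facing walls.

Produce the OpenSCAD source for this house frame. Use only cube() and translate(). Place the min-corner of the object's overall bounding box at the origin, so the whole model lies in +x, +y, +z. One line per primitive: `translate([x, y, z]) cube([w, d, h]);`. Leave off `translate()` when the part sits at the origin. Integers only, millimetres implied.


cube([3540, 115, 2230]);
translate([0, 4585, 0]) cube([3540, 115, 2230]);
translate([0, 115, 0]) cube([115, 4470, 2230]);
translate([3425, 115, 0]) cube([115, 4470, 2230]);


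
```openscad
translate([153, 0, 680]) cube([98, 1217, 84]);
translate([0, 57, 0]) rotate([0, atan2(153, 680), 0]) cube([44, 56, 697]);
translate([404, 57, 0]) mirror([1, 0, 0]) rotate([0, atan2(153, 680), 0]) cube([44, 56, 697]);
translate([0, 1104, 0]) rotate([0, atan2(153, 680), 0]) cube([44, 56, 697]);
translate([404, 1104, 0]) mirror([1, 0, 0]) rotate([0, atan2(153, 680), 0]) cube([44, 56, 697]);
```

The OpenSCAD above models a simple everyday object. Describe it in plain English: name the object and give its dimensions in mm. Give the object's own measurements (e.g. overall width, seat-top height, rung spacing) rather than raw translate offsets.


A sawhorse. A 98×1217×84 mm beam (x, y, z) sits on two A-frame leg pairs. Each pair is two raked legs of 44×56 mm section (56 mm along y) splaying symmetrically in x. Each leg rises 680 mm vertically over 153 mm of horizontal reach and is 697 mm long along its own axis. Every leg's outer bottom edge rests on the floor and its outer top edge meets a bottom edge of the beam — the left legs (tilting toward +x) meet the beam's −x bottom edge, the right legs (their mirror images, tilting toward −x) meet its +x bottom edge — so the leg tops tuck under the beam, the beam's underside is 680 mm above the floor, and the feet are 404 mm apart outside-to-outside with the beam centred between them. The two leg pairs are set in 57 mm from either end of the beam.


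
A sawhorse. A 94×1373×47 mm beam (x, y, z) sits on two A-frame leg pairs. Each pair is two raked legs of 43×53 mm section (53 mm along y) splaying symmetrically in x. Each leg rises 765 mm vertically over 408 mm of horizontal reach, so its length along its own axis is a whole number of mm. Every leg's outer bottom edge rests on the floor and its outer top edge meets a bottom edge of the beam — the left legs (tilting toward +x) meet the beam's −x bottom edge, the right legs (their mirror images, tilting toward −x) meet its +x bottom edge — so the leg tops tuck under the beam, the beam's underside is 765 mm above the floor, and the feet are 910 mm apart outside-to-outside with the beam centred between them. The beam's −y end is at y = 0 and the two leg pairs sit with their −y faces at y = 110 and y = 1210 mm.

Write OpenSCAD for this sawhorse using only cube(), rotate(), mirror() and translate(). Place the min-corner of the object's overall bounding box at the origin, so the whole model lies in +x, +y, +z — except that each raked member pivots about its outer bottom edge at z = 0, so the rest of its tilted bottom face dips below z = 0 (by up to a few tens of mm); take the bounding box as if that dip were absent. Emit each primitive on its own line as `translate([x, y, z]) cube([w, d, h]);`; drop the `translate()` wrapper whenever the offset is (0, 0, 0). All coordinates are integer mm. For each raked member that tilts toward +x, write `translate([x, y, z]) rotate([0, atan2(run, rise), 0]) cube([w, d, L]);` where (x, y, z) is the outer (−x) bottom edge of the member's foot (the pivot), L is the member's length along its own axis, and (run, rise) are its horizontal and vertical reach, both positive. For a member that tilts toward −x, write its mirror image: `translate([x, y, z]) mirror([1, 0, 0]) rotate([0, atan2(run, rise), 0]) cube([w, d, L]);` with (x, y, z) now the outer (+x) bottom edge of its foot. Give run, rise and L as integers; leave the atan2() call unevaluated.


// leg length = √(408² + 765²) = 867
// right-leg outer foot x = 2·408 + 94 = 910
// beam min-corner = (408, 0, 765)
translate([408, 0, 765]) cube([94, 1373, 47]);
translate([0, 110, 0]) rotate([0, atan2(408, 765), 0]) cube([43, 53, 867]);
translate([910, 110, 0]) mirror([1, 0, 0]) rotate([0, atan2(408, 765), 0]) cube([43, 53, 867]);
translate([0, 1210, 0]) rotate([0, atan2(408, 765), 0]) cube([43, 53, 867]);
translate([910, 1210, 0]) mirror([1, 0, 0]) rotate([0, atan2(408, 765), 0]) cube([43, 53, 867]);


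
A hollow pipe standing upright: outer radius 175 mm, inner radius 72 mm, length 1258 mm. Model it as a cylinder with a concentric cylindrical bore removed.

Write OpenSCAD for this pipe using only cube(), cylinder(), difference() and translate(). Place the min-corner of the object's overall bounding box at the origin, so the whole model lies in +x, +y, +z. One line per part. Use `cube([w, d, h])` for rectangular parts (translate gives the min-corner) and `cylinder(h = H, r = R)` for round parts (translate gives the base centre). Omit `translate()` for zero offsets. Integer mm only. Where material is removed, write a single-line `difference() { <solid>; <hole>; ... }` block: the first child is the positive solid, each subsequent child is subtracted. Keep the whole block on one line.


difference() { translate([175, 175, 0]) cylinder(h = 1258, r = 175); translate([175, 175, 0]) cylinder(h = 1258, r = 72); }


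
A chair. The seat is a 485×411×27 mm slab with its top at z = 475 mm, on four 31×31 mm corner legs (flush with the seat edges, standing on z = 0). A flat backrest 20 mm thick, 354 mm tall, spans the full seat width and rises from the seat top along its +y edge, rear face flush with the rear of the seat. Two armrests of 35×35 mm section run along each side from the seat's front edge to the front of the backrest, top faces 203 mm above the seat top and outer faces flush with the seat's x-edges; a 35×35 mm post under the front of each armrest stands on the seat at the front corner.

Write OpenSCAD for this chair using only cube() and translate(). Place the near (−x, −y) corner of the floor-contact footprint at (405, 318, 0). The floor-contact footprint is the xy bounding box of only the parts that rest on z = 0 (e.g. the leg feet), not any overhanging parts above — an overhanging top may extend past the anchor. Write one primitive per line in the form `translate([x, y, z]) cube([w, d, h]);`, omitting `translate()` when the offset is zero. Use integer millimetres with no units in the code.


translate([405, 318, 448]) cube([485, 411, 27]);
translate([405, 318, 0]) cube([31, 31, 448]);
translate([859, 318, 0]) cube([31, 31, 448]);
translate([405, 698, 0]) cube([31, 31, 448]);
translate([859, 698, 0]) cube([31, 31, 448]);
translate([405, 709, 475]) cube([485, 20, 354]);
translate([405, 318, 643]) cube([35, 391, 35]);
translate([855, 318, 643]) cube([35, 391, 35]);
translate([405, 318, 475]) cube([35, 35, 168]);
translate([855, 318, 475]) cube([35, 35, 168]);


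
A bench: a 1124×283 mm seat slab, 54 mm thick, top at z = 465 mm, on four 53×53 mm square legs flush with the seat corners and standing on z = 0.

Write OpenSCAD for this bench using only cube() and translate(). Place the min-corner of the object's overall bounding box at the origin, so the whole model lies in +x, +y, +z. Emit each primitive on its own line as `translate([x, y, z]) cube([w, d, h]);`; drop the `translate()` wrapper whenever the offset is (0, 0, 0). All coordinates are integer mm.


translate([0, 0, 411]) cube([1124, 283, 54]);
cube([53, 53, 411]);
translate([0, 230, 0]) cube([53, 53, 411]);
translate([1071, 0, 0]) cube([53, 53, 411]);
translate([1071, 230, 0]) cube([53, 53, 411]);


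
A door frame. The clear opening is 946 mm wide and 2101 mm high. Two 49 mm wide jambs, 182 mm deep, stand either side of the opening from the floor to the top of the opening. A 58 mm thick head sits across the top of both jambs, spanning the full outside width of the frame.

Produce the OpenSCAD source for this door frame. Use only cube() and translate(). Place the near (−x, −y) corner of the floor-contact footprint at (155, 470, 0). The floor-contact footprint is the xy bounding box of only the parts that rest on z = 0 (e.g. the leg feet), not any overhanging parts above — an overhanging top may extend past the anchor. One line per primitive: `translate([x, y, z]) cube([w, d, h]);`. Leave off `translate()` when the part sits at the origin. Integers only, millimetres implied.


translate([155, 470, 0]) cube([49, 182, 2101]);
translate([1150, 470, 0]) cube([49, 182, 2101]);
translate([155, 470, 2101]) cube([1044, 182, 58]);


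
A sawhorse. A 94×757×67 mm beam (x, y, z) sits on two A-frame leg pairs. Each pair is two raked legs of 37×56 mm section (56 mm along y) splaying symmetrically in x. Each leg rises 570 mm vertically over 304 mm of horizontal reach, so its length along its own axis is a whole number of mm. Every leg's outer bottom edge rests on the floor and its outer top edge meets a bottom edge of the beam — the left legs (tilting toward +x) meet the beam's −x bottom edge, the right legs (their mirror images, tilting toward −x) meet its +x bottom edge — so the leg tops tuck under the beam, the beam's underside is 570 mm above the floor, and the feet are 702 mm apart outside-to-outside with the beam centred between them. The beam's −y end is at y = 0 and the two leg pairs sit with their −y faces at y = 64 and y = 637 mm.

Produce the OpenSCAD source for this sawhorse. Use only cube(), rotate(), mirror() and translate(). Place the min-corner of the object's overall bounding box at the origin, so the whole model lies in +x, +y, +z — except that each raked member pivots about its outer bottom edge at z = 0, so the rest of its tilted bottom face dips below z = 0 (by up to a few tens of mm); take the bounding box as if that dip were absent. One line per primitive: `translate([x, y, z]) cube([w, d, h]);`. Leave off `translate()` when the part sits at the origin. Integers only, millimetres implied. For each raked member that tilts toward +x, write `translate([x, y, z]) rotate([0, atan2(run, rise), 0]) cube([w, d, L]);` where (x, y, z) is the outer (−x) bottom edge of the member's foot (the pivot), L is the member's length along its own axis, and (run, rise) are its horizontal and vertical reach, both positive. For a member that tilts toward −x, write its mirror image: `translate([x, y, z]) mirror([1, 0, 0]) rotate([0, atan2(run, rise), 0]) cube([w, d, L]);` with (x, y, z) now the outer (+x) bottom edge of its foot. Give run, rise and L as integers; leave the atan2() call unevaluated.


// leg length = √(304² + 570²) = 646
// right-leg outer foot x = 2·304 + 94 = 702
// beam min-corner = (304, 0, 570)
translate([304, 0, 570]) cube([94, 757, 67]);
translate([0, 64, 0]) rotate([0, atan2(304, 570), 0]) cube([37, 56, 646]);
translate([702, 64, 0]) mirror([1, 0, 0]) rotate([0, atan2(304, 570), 0]) cube([37, 56, 646]);
translate([0, 637, 0]) rotate([0, atan2(304, 570), 0]) cube([37, 56, 646]);
translate([702, 637, 0]) mirror([1, 0, 0]) rotate([0, atan2(304, 570), 0]) cube([37, 56, 646]);


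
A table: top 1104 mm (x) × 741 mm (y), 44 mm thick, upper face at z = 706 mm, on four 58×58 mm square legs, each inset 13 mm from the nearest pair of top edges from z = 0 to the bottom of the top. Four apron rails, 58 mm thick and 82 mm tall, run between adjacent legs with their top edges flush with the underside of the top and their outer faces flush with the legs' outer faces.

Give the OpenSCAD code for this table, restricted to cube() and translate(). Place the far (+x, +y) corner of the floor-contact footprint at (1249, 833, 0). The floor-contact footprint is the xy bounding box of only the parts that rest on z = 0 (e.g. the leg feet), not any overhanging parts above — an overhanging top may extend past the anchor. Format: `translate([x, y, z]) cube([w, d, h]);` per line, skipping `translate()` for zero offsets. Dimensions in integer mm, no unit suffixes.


translate([158, 105, 662]) cube([1104, 741, 44]);
translate([171, 118, 0]) cube([58, 58, 662]);
translate([1191, 118, 0]) cube([58, 58, 662]);
translate([171, 775, 0]) cube([58, 58, 662]);
translate([1191, 775, 0]) cube([58, 58, 662]);
translate([229, 118, 580]) cube([962, 58, 82]);
translate([229, 775, 580]) cube([962, 58, 82]);
translate([171, 176, 580]) cube([58, 599, 82]);
translate([1191, 176, 580]) cube([58, 599, 82]);


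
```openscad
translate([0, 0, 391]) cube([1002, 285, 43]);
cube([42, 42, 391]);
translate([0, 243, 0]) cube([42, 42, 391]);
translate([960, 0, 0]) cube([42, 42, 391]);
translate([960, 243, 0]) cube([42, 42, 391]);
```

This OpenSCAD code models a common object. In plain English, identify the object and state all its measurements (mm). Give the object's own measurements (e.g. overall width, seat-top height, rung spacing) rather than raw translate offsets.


A long wooden bench with a 1002 mm (x) × 285 mm (y) seat, 43 mm thick, its top surface 434 mm above the floor. Four 42 mm square legs at the seat corners, flush with the edges, run from z = 0 to the seat underside.


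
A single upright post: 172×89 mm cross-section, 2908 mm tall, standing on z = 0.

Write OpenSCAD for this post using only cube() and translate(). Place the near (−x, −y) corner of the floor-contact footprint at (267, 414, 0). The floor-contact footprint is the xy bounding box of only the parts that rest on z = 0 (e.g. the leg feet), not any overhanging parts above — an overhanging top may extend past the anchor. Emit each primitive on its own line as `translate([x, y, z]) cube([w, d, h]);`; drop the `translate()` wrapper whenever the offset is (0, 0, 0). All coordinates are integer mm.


translate([267, 414, 0]) cube([172, 89, 2908]);


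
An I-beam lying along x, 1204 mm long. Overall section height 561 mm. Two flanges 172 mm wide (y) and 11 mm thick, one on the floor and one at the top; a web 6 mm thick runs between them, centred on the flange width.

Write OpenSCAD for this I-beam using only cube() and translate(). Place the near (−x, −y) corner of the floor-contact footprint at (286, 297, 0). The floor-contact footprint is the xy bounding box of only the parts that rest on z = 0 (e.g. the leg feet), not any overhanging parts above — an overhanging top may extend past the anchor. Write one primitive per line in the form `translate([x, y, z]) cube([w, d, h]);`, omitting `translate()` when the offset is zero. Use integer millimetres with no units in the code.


translate([286, 297, 0]) cube([1204, 172, 11]);
translate([286, 380, 11]) cube([1204, 6, 539]);
translate([286, 297, 550]) cube([1204, 172, 11]);


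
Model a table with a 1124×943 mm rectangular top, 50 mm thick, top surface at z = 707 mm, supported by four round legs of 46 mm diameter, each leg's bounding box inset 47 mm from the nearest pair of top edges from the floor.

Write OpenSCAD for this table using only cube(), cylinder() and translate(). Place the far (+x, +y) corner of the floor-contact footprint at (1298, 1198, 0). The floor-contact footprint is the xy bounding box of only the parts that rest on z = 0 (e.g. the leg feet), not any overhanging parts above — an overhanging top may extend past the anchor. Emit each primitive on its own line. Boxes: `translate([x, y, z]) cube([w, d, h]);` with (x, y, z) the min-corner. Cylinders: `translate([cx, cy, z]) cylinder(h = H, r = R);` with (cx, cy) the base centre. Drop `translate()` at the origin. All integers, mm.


translate([221, 302, 657]) cube([1124, 943, 50]);
translate([291, 372, 0]) cylinder(h = 657, r = 23);
translate([1275, 372, 0]) cylinder(h = 657, r = 23);
translate([291, 1175, 0]) cylinder(h = 657, r = 23);
translate([1275, 1175, 0]) cylinder(h = 657, r = 23);


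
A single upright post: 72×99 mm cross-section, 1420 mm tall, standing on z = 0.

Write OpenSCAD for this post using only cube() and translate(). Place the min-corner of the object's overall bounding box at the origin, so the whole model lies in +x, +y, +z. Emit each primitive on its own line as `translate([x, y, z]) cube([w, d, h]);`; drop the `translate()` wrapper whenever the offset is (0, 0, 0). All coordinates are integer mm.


cube([72, 99, 1420]);


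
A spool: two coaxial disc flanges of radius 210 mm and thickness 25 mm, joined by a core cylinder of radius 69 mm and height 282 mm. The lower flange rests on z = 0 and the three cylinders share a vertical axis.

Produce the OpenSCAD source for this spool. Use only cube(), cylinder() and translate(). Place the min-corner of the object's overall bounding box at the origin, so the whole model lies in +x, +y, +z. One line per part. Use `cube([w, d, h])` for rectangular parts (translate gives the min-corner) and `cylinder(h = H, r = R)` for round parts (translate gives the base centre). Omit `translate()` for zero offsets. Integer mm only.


translate([210, 210, 0]) cylinder(h = 25, r = 210);
translate([210, 210, 25]) cylinder(h = 282, r = 69);
translate([210, 210, 307]) cylinder(h = 25, r = 210);


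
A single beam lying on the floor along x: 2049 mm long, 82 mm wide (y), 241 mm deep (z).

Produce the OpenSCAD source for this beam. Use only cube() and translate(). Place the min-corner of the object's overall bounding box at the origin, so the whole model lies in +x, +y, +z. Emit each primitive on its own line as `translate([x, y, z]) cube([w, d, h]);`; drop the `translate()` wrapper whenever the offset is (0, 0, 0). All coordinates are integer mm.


cube([2049, 82, 241]);


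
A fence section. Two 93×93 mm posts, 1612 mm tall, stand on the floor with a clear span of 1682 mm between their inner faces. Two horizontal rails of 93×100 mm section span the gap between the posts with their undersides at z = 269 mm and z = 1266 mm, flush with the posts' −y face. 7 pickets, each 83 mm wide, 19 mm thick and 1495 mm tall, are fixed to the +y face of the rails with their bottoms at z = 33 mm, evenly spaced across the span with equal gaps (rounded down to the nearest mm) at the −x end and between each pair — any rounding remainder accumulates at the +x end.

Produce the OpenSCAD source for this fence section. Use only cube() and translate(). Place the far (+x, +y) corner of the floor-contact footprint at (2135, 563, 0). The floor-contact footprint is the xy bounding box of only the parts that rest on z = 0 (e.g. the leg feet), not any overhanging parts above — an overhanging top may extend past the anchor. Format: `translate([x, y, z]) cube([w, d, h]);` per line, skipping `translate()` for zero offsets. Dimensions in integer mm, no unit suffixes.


translate([267, 470, 0]) cube([93, 93, 1612]);
translate([2042, 470, 0]) cube([93, 93, 1612]);
translate([360, 470, 269]) cube([1682, 93, 100]);
translate([360, 470, 1266]) cube([1682, 93, 100]);
translate([497, 563, 33]) cube([83, 19, 1495]);
translate([717, 563, 33]) cube([83, 19, 1495]);
translate([937, 563, 33]) cube([83, 19, 1495]);
translate([1157, 563, 33]) cube([83, 19, 1495]);
translate([1377, 563, 33]) cube([83, 19, 1495]);
translate([1597, 563, 33]) cube([83, 19, 1495]);
translate([1817, 563, 33]) cube([83, 19, 1495]);


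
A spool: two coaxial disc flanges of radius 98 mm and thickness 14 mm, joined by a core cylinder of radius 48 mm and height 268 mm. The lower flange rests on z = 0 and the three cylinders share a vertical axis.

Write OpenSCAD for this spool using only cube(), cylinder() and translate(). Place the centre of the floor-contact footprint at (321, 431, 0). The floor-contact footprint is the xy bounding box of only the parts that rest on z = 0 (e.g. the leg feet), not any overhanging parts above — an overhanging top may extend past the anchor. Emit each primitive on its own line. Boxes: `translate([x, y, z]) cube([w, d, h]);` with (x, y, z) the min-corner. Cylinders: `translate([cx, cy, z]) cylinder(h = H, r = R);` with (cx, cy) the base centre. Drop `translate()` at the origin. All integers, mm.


translate([321, 431, 0]) cylinder(h = 14, r = 98);
translate([321, 431, 14]) cylinder(h = 268, r = 48);
translate([321, 431, 282]) cylinder(h = 14, r = 98);


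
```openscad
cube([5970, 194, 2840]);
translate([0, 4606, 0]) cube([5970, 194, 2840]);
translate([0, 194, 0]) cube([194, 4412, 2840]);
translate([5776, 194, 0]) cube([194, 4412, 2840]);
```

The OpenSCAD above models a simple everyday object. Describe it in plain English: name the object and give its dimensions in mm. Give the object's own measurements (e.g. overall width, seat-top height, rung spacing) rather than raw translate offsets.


The wall frame of a small rectangular building: four walls, each 2840 mm tall and 194 mm thick, enclosing a footprint 5970 mm (x) by 4800 mm (y) outside-to-outside, with no floor or roof. The front and back walls (the −y and +y sides) span the full width; the two side walls fit between them.


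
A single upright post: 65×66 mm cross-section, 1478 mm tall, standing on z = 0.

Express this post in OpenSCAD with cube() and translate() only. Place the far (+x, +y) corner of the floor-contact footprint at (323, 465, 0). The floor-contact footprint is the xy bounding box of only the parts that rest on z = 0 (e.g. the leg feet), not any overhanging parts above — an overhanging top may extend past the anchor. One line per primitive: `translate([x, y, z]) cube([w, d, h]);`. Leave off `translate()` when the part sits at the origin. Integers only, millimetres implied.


translate([258, 399, 0]) cube([65, 66, 1478]);


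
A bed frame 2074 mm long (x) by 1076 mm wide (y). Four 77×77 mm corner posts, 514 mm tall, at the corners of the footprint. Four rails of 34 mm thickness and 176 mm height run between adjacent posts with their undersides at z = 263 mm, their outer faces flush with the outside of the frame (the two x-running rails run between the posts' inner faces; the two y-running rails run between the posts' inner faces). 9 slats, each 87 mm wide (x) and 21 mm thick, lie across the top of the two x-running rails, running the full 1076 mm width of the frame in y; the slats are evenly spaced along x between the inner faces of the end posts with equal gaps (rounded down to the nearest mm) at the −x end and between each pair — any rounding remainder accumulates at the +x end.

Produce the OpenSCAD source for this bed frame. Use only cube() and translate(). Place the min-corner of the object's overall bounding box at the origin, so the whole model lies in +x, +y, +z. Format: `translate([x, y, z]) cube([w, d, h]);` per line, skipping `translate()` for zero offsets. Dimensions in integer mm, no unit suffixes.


// slat z = rail_z + rail_h = 263 + 176 = 439
// slat gap = ⌊(1920 − 9·87) / 10⌋ = 113
cube([77, 77, 514]);
translate([0, 999, 0]) cube([77, 77, 514]);
translate([1997, 0, 0]) cube([77, 77, 514]);
translate([1997, 999, 0]) cube([77, 77, 514]);
translate([77, 0, 263]) cube([1920, 34, 176]);
translate([77, 1042, 263]) cube([1920, 34, 176]);
translate([0, 77, 263]) cube([34, 922, 176]);
translate([2040, 77, 263]) cube([34, 922, 176]);
translate([190, 0, 439]) cube([87, 1076, 21]);
translate([390, 0, 439]) cube([87, 1076, 21]);
translate([590, 0, 439]) cube([87, 1076, 21]);
translate([790, 0, 439]) cube([87, 1076, 21]);
translate([990, 0, 439]) cube([87, 1076, 21]);
translate([1190, 0, 439]) cube([87, 1076, 21]);
translate([1390, 0, 439]) cube([87, 1076, 21]);
translate([1590, 0, 439]) cube([87, 1076, 21]);
translate([1790, 0, 439]) cube([87, 1076, 21]);


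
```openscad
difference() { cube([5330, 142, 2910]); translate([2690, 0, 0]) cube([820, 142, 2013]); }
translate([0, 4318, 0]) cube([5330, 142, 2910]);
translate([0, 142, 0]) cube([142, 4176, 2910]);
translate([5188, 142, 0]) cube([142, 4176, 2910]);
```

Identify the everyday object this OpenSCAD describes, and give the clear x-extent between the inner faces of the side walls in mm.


A single room. The interior width is 5046 mm.

Four walls enclosing a rectangle with a door in the front wall — a room. Outside width 5330 minus two 142 mm walls gives 5046 mm.


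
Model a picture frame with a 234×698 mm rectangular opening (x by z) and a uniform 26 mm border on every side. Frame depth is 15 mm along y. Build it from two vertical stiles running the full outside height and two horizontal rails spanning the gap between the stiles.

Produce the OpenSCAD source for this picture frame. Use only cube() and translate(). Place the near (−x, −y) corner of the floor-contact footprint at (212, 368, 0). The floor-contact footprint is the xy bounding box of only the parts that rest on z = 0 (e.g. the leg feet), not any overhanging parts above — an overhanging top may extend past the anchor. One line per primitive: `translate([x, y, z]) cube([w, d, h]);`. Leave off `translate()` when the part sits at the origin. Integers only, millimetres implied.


translate([212, 368, 0]) cube([26, 15, 750]);
translate([472, 368, 0]) cube([26, 15, 750]);
translate([238, 368, 0]) cube([234, 15, 26]);
translate([238, 368, 724]) cube([234, 15, 26]);


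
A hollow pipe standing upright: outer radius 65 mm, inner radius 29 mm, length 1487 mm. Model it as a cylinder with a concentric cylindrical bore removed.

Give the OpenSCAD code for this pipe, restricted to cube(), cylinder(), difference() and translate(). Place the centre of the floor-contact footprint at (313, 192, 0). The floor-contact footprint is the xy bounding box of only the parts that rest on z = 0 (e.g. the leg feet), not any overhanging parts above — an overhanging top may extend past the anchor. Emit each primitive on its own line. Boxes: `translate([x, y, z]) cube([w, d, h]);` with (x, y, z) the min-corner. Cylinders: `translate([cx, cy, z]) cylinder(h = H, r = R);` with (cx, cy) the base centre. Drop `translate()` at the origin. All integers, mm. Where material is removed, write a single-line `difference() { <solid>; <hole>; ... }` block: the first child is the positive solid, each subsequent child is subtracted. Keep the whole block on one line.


difference() { translate([313, 192, 0]) cylinder(h = 1487, r = 65); translate([313, 192, 0]) cylinder(h = 1487, r = 29); }


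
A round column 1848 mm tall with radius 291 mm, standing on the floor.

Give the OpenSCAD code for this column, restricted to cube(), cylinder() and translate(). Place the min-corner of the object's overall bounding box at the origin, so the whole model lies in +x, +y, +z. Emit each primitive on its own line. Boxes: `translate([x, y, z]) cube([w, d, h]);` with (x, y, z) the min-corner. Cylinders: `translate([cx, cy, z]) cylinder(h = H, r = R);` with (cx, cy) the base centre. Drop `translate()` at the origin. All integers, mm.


translate([291, 291, 0]) cylinder(h = 1848, r = 291);


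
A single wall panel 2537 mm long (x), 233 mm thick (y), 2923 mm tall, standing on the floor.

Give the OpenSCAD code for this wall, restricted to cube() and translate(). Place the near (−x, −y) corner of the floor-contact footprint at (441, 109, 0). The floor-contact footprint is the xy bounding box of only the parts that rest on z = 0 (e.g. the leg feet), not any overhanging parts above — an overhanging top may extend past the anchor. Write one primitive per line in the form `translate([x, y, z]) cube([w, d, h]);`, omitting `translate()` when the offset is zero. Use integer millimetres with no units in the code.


translate([441, 109, 0]) cube([2537, 233, 2923]);


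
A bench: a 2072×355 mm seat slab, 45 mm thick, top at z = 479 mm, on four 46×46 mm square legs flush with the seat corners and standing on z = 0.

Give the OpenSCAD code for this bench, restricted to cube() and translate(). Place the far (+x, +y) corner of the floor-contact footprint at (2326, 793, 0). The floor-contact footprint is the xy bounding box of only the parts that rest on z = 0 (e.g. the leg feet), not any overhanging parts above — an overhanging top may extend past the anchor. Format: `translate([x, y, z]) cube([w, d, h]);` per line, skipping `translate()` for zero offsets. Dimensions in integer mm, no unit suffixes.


translate([254, 438, 434]) cube([2072, 355, 45]);
translate([254, 438, 0]) cube([46, 46, 434]);
translate([254, 747, 0]) cube([46, 46, 434]);
translate([2280, 438, 0]) cube([46, 46, 434]);
translate([2280, 747, 0]) cube([46, 46, 434]);


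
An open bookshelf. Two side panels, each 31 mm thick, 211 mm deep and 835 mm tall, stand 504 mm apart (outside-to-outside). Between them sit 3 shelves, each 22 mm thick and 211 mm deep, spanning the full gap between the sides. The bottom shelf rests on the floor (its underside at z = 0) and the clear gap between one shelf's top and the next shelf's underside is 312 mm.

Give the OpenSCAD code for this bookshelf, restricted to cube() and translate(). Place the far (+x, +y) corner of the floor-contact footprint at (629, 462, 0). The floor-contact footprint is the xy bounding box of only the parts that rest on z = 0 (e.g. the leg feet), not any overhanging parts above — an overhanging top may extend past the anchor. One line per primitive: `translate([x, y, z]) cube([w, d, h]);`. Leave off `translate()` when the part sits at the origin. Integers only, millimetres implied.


translate([125, 251, 0]) cube([31, 211, 835]);
translate([598, 251, 0]) cube([31, 211, 835]);
translate([156, 251, 0]) cube([442, 211, 22]);
translate([156, 251, 334]) cube([442, 211, 22]);
translate([156, 251, 668]) cube([442, 211, 22]);


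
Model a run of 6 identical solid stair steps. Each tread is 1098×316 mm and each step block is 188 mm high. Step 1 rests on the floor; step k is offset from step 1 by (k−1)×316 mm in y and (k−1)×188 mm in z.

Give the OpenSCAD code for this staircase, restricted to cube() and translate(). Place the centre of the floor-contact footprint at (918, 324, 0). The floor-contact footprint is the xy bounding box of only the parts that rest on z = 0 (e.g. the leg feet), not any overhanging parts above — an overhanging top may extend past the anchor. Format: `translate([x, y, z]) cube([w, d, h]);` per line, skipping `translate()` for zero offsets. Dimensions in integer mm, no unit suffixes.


translate([369, 166, 0]) cube([1098, 316, 188]);
translate([369, 482, 188]) cube([1098, 316, 188]);
translate([369, 798, 376]) cube([1098, 316, 188]);
translate([369, 1114, 564]) cube([1098, 316, 188]);
translate([369, 1430, 752]) cube([1098, 316, 188]);
translate([369, 1746, 940]) cube([1098, 316, 188]);


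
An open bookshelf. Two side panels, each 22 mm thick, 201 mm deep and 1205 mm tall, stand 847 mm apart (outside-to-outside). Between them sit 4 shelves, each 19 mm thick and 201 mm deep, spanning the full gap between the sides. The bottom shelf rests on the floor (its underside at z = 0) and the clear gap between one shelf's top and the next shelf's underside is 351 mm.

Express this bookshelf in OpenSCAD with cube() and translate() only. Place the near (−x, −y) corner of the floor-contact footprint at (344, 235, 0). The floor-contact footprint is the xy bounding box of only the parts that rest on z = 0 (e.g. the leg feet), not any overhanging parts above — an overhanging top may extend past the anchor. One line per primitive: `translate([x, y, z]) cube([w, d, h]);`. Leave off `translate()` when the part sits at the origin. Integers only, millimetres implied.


translate([344, 235, 0]) cube([22, 201, 1205]);
translate([1169, 235, 0]) cube([22, 201, 1205]);
translate([366, 235, 0]) cube([803, 201, 19]);
translate([366, 235, 370]) cube([803, 201, 19]);
translate([366, 235, 740]) cube([803, 201, 19]);
translate([366, 235, 1110]) cube([803, 201, 19]);


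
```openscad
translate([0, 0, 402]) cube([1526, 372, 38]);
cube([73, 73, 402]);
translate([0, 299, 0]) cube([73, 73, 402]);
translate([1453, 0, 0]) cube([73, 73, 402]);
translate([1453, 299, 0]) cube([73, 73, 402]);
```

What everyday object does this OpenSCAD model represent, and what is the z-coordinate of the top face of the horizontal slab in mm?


A bench. The seat-top height is 440 mm.

A long slab on four corner posts — a bench. The slab sits at z = 402 with thickness 38, so the top is 402 + 38 = 440 mm.


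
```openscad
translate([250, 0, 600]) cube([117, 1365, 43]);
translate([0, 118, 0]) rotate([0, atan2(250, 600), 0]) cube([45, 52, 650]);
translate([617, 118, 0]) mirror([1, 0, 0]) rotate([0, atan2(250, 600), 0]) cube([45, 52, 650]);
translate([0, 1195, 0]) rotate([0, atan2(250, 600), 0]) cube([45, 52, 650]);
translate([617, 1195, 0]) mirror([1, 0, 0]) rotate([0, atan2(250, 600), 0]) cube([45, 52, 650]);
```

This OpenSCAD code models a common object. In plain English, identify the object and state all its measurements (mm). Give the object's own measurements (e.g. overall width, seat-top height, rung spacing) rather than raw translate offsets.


A sawhorse. A 117×1365×43 mm beam (x, y, z) sits on two A-frame leg pairs. Each pair is two raked legs of 45×52 mm section (52 mm along y) splaying symmetrically in x. Each leg rises 600 mm vertically over 250 mm of horizontal reach and is 650 mm long along its own axis. Every leg's outer bottom edge rests on the floor and its outer top edge meets a bottom edge of the beam — the left legs (tilting toward +x) meet the beam's −x bottom edge, the right legs (their mirror images, tilting toward −x) meet its +x bottom edge — so the leg tops tuck under the beam, the beam's underside is 600 mm above the floor, and the feet are 617 mm apart outside-to-outside with the beam centred between them. The two leg pairs are set in 118 mm from either end of the beam.


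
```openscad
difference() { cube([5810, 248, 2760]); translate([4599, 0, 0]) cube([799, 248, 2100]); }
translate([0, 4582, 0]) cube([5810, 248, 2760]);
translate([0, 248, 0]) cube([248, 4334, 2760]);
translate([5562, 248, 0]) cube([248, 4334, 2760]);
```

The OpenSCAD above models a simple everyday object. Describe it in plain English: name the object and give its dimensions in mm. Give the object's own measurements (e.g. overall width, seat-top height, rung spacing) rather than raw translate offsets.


A single room: four walls, each 2760 mm tall and 248 mm thick, enclosing an outside footprint 5810×4830 mm (x × y), no floor or roof. The front and back walls (−y and +y sides) run the full x-width; the side walls fit between their inner faces. A door opening 799 mm wide and 2100 mm tall is cut through the front wall from the floor up, its −x edge 4599 mm from the wall's −x end.


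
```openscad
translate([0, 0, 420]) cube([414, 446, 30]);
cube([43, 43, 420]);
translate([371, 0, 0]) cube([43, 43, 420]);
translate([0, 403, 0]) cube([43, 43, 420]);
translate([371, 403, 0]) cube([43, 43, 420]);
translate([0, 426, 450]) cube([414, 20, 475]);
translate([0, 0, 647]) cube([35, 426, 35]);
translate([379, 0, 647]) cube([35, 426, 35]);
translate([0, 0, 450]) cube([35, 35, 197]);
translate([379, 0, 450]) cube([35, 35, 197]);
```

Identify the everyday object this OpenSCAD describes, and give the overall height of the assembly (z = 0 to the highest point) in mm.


A chair. The overall height is 925 mm.

A slab on four corner posts with a tall panel at the back — a chair. The seat slab sits at z = 420 with thickness 30, and the 475 mm backrest starts at the seat top, so the overall height is 420 + 30 + 475 = 925 mm.


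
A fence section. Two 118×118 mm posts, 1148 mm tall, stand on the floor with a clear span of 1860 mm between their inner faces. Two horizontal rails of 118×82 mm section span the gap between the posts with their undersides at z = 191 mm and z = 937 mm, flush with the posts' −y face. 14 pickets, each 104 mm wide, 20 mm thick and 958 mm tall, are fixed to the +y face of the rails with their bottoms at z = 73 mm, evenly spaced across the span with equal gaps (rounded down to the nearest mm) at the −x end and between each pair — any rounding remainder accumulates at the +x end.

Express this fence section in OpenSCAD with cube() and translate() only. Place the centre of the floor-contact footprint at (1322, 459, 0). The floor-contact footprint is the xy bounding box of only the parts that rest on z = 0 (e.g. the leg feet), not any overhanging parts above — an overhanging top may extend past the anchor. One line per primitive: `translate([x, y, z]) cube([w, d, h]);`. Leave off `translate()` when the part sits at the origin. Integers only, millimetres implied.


translate([274, 400, 0]) cube([118, 118, 1148]);
translate([2252, 400, 0]) cube([118, 118, 1148]);
translate([392, 400, 191]) cube([1860, 118, 82]);
translate([392, 400, 937]) cube([1860, 118, 82]);
translate([418, 518, 73]) cube([104, 20, 958]);
translate([548, 518, 73]) cube([104, 20, 958]);
translate([678, 518, 73]) cube([104, 20, 958]);
translate([808, 518, 73]) cube([104, 20, 958]);
translate([938, 518, 73]) cube([104, 20, 958]);
translate([1068, 518, 73]) cube([104, 20, 958]);
translate([1198, 518, 73]) cube([104, 20, 958]);
translate([1328, 518, 73]) cube([104, 20, 958]);
translate([1458, 518, 73]) cube([104, 20, 958]);
translate([1588, 518, 73]) cube([104, 20, 958]);
translate([1718, 518, 73]) cube([104, 20, 958]);
translate([1848, 518, 73]) cube([104, 20, 958]);
translate([1978, 518, 73]) cube([104, 20, 958]);
translate([2108, 518, 73]) cube([104, 20, 958]);


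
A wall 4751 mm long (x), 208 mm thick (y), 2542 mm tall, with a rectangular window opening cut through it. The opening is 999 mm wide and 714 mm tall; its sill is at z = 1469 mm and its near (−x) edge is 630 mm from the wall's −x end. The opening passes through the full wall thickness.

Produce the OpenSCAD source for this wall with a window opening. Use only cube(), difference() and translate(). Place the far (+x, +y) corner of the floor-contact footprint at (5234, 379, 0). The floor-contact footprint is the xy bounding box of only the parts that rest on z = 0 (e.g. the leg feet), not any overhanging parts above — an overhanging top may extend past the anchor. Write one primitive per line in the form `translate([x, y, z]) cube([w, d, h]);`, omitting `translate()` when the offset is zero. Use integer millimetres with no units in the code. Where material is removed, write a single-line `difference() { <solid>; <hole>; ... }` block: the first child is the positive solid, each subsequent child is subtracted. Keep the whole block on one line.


difference() { translate([483, 171, 0]) cube([4751, 208, 2542]); translate([1113, 171, 1469]) cube([999, 208, 714]); }
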